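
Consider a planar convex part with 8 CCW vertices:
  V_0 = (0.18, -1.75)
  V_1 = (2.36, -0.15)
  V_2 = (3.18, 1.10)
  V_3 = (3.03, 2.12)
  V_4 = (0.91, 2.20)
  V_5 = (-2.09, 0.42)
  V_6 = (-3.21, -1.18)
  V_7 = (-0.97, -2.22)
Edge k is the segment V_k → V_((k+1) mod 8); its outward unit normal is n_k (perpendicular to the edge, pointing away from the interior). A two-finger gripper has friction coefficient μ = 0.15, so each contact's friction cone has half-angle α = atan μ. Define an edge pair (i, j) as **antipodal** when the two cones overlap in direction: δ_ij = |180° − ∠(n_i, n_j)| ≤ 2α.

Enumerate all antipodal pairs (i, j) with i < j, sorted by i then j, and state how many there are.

count = 3; pairs: (0,4), (1,5), (4,7)

α = atan 0.15 = 8.53°;  2α = 17.06°
n_0 = (+0.5917, -0.8062)
n_1 = (+0.8361, -0.5485)
n_2 = (+0.9894, +0.1455)
n_3 = (+0.0377, +0.9993)
n_4 = (-0.5103, +0.8600)
n_5 = (-0.8192, +0.5735)
n_6 = (-0.4211, -0.9070)
n_7 = (+0.3783, -0.9257)
  (0,1): δ = 159.54°  ·
  (0,2): δ = 117.91°  ·
  (0,3): δ = 38.44°  ·
  (0,4): δ = 5.59°  ✓
  (0,5): δ = 18.73°  ·
  (0,6): δ = 118.82°  ·
  (0,7): δ = 165.95°  ·
  (1,2): δ = 138.37°  ·
  (1,3): δ = 58.90°  ·
  (1,4): δ = 26.05°  ·
  (1,5): δ = 1.73°  ✓
  (1,6): δ = 98.36°  ·
  (1,7): δ = 145.49°  ·
  (2,3): δ = 100.53°  ·
  (2,4): δ = 67.68°  ·
  (2,5): δ = 43.36°  ·
  (2,6): δ = 56.73°  ·
  (2,7): δ = 103.86°  ·
  (3,4): δ = 147.16°  ·
  (3,5): δ = 122.83°  ·
  (3,6): δ = 22.74°  ·
  (3,7): δ = 24.39°  ·
  (4,5): δ = 155.67°  ·
  (4,6): δ = 55.59°  ·
  (4,7): δ = 8.45°  ✓
  (5,6): δ = 79.91°  ·
  (5,7): δ = 32.78°  ·
  (6,7): δ = 132.87°  ·
antipodal pairs: 3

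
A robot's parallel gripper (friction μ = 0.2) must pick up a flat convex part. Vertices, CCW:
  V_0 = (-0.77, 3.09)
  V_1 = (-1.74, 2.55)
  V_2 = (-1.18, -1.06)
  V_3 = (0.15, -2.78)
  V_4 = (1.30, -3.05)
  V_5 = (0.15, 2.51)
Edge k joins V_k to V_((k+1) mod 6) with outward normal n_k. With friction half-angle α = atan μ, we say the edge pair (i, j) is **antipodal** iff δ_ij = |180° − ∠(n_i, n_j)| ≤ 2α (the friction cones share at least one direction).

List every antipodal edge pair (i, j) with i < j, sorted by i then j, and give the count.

count = 3; pairs: (1,4), (2,5), (3,5)

α = atan 0.2 = 11.31°;  2α = 22.62°
n_0 = (-0.4864, +0.8737)
n_1 = (-0.9882, -0.1533)
n_2 = (-0.7911, -0.6117)
n_3 = (-0.2286, -0.9735)
n_4 = (+0.9793, +0.2025)
n_5 = (+0.5333, +0.8459)
  (0,1): δ = 110.29°  ·
  (0,2): δ = 81.39°  ·
  (0,3): δ = 42.32°  ·
  (0,4): δ = 72.58°  ·
  (0,5): δ = 118.67°  ·
  (1,2): δ = 151.10°  ·
  (1,3): δ = 112.03°  ·
  (1,4): δ = 2.87°  ✓
  (1,5): δ = 48.95°  ·
  (2,3): δ = 140.93°  ·
  (2,4): δ = 26.03°  ·
  (2,5): δ = 20.06°  ✓
  (3,4): δ = 65.10°  ·
  (3,5): δ = 19.02°  ✓
  (4,5): δ = 133.91°  ·
antipodal pairs: 3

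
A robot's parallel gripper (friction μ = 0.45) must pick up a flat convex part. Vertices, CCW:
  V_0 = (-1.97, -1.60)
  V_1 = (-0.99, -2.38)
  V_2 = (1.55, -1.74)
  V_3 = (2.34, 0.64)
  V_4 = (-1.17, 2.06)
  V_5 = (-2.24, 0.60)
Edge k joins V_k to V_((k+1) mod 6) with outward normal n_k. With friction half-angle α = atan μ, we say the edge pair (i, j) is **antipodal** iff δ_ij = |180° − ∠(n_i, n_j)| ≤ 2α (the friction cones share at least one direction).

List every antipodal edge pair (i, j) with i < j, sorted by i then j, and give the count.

count = 5; pairs: (0,3), (1,3), (1,4), (2,4), (2,5)

α = atan 0.45 = 24.23°;  2α = 48.46°
n_0 = (-0.6227, -0.7824)
n_1 = (+0.2443, -0.9697)
n_2 = (+0.9491, -0.3150)
n_3 = (+0.3750, +0.9270)
n_4 = (-0.8066, +0.5911)
n_5 = (-0.9926, -0.1218)
  (0,1): δ = 127.34°  ·
  (0,2): δ = 69.85°  ·
  (0,3): δ = 16.49°  ✓
  (0,4): δ = 92.28°  ·
  (0,5): δ = 135.51°  ·
  (1,2): δ = 122.51°  ·
  (1,3): δ = 36.17°  ✓
  (1,4): δ = 39.62°  ✓
  (1,5): δ = 82.85°  ·
  (2,3): δ = 93.66°  ·
  (2,4): δ = 17.87°  ✓
  (2,5): δ = 25.36°  ✓
  (3,4): δ = 104.21°  ·
  (3,5): δ = 60.98°  ·
  (4,5): δ = 136.77°  ·
antipodal pairs: 5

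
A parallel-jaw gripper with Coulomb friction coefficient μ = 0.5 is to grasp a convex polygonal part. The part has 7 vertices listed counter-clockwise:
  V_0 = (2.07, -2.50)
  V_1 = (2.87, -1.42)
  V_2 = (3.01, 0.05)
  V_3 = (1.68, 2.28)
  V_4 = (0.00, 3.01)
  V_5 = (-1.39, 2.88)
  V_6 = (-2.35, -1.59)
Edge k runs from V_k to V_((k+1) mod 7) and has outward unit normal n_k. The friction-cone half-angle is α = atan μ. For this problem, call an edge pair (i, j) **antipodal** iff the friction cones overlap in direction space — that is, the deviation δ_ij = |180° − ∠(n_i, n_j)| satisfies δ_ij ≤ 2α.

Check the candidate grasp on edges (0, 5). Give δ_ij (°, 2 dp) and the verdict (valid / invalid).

δ = 24.41°, valid

α = atan 0.5 = 26.57°;  2α = 53.13°
edge 0: e_0 = (+0.80, +1.08);  n_0 = (+0.8036, -0.5952)
edge 5: e_5 = (-0.96, -4.47);  n_5 = (-0.9777, +0.2100)
∠(n_0, n_5) = 155.59°
δ = |180° − 155.59°| = 24.41°
24.41° ≤ 2α = 53.13°  →  valid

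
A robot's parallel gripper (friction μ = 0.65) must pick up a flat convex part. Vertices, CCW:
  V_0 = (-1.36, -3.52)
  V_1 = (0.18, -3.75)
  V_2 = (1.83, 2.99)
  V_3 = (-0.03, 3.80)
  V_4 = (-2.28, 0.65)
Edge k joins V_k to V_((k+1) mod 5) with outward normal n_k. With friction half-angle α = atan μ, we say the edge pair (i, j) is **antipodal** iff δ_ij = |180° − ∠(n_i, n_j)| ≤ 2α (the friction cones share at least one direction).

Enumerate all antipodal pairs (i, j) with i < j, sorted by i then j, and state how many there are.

α = atan 0.65 = 33.02°;  2α = 66.05°
n_0 = (-0.1477, -0.9890)
n_1 = (+0.9713, -0.2378)
n_2 = (+0.3993, +0.9168)
n_3 = (-0.8137, +0.5812)
n_4 = (-0.9765, -0.2154)
  (0,1): δ = 95.26°  ·
  (0,2): δ = 15.04°  ✓
  (0,3): δ = 62.96°  ✓
  (0,4): δ = 110.94°  ·
  (1,2): δ = 99.78°  ·
  (1,3): δ = 21.78°  ✓
  (1,4): δ = 26.20°  ✓
  (2,3): δ = 102.01°  ·
  (2,4): δ = 54.03°  ✓
  (3,4): δ = 132.02°  ·
antipodal pairs: 5

count = 5; pairs: (0,2), (0,3), (1,3), (1,4), (2,4)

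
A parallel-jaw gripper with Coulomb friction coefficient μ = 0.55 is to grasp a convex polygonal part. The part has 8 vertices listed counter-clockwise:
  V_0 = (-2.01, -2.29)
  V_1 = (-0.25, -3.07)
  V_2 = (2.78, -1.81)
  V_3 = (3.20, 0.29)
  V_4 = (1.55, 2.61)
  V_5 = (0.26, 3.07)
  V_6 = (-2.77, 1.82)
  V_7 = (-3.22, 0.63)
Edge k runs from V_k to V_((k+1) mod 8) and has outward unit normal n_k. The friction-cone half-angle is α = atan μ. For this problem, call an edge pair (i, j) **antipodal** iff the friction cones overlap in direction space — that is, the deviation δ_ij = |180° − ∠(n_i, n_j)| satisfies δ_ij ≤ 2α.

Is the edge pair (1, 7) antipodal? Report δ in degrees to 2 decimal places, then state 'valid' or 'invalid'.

δ = 89.93°, invalid

α = atan 0.55 = 28.81°;  2α = 57.62°
edge 1: e_1 = (+3.03, +1.26);  n_1 = (+0.3840, -0.9233)
edge 7: e_7 = (+1.21, -2.92);  n_7 = (-0.9238, -0.3828)
∠(n_1, n_7) = 90.07°
δ = |180° − 90.07°| = 89.93°
89.93° > 2α = 57.62°  →  invalid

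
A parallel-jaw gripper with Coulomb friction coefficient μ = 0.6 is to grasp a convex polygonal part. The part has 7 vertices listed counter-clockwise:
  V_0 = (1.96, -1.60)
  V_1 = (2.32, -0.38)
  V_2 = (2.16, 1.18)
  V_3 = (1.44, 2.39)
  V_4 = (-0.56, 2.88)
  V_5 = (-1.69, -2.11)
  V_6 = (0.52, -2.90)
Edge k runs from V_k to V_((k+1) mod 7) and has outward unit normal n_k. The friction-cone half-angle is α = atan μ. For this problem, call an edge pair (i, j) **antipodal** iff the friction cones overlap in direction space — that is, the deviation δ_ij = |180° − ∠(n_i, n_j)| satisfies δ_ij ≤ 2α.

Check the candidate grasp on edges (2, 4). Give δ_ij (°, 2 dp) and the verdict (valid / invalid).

δ = 43.51°, valid

α = atan 0.6 = 30.96°;  2α = 61.93°
edge 2: e_2 = (-0.72, +1.21);  n_2 = (+0.8594, +0.5114)
edge 4: e_4 = (-1.13, -4.99);  n_4 = (-0.9753, +0.2209)
∠(n_2, n_4) = 136.49°
δ = |180° − 136.49°| = 43.51°
43.51° ≤ 2α = 61.93°  →  valid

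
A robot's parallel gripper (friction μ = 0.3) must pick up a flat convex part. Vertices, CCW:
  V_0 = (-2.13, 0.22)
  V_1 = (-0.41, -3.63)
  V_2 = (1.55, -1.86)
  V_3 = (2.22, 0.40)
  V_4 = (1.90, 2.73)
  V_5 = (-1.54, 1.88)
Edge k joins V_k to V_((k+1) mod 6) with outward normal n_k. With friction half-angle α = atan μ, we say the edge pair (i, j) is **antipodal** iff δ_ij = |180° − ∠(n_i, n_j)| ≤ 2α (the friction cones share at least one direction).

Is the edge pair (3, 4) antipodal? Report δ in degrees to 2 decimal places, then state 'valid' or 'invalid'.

α = atan 0.3 = 16.70°;  2α = 33.40°
edge 3: e_3 = (-0.32, +2.33);  n_3 = (+0.9907, +0.1361)
edge 4: e_4 = (-3.44, -0.85);  n_4 = (-0.2399, +0.9708)
∠(n_3, n_4) = 96.06°
δ = |180° − 96.06°| = 83.94°
83.94° > 2α = 33.40°  →  invalid

δ = 83.94°, invalid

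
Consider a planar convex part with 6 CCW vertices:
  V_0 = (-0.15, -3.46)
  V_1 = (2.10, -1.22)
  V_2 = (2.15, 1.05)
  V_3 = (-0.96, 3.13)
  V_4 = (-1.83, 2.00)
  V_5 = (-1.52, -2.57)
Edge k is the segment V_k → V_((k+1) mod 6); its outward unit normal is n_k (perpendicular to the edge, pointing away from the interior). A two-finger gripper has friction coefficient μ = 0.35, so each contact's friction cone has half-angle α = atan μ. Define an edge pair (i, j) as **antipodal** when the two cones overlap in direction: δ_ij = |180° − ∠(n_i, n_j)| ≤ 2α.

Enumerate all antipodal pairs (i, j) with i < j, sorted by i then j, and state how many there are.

α = atan 0.35 = 19.29°;  2α = 38.58°
n_0 = (+0.7055, -0.7087)
n_1 = (+0.9998, -0.0220)
n_2 = (+0.5559, +0.8312)
n_3 = (-0.7924, +0.6100)
n_4 = (-0.9977, -0.0677)
n_5 = (-0.5448, -0.8386)
  (0,1): δ = 136.13°  ·
  (0,2): δ = 78.65°  ·
  (0,3): δ = 7.53°  ✓
  (0,4): δ = 49.01°  ·
  (0,5): δ = 102.12°  ·
  (1,2): δ = 122.51°  ·
  (1,3): δ = 36.33°  ✓
  (1,4): δ = 5.14°  ✓
  (1,5): δ = 58.25°  ·
  (2,3): δ = 93.82°  ·
  (2,4): δ = 52.34°  ·
  (2,5): δ = 0.77°  ✓
  (3,4): δ = 138.53°  ·
  (3,5): δ = 85.42°  ·
  (4,5): δ = 126.89°  ·
antipodal pairs: 4

count = 4; pairs: (0,3), (1,3), (1,4), (2,5)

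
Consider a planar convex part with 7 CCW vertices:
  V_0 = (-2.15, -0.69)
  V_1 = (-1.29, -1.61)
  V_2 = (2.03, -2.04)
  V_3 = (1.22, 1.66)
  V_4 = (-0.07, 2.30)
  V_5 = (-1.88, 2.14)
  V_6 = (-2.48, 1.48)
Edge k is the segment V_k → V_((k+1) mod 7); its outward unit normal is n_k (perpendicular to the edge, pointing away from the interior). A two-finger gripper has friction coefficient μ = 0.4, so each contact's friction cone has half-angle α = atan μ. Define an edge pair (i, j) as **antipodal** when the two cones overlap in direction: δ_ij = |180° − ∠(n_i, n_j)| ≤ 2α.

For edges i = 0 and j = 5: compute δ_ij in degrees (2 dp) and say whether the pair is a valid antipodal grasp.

δ = 94.66°, invalid

α = atan 0.4 = 21.80°;  2α = 43.60°
edge 0: e_0 = (+0.86, -0.92);  n_0 = (-0.7305, -0.6829)
edge 5: e_5 = (-0.60, -0.66);  n_5 = (-0.7399, +0.6727)
∠(n_0, n_5) = 85.34°
δ = |180° − 85.34°| = 94.66°
94.66° > 2α = 43.60°  →  invalid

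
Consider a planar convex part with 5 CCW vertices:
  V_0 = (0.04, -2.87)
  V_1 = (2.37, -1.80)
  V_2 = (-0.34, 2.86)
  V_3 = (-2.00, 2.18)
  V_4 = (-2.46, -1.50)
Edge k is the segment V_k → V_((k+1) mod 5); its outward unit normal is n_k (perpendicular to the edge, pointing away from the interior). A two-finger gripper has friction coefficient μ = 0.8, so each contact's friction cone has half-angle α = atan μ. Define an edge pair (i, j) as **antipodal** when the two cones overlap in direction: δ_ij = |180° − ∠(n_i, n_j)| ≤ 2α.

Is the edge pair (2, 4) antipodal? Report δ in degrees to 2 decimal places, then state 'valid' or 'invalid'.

δ = 51.00°, valid

α = atan 0.8 = 38.66°;  2α = 77.32°
edge 2: e_2 = (-1.66, -0.68);  n_2 = (-0.3791, +0.9254)
edge 4: e_4 = (+2.50, -1.37);  n_4 = (-0.4806, -0.8770)
∠(n_2, n_4) = 129.00°
δ = |180° − 129.00°| = 51.00°
51.00° ≤ 2α = 77.32°  →  valid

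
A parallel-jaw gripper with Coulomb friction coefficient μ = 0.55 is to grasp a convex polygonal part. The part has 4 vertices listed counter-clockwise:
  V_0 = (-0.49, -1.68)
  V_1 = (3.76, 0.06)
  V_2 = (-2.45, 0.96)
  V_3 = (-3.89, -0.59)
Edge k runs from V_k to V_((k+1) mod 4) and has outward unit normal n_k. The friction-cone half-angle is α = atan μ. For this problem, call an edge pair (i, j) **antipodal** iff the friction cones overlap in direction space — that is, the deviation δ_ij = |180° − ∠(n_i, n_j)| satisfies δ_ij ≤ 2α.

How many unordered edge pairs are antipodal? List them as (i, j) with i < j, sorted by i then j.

α = atan 0.55 = 28.81°;  2α = 57.62°
n_0 = (+0.3789, -0.9254)
n_1 = (+0.1434, +0.9897)
n_2 = (-0.7326, +0.6806)
n_3 = (-0.3053, -0.9523)
  (0,1): δ = 30.51°  ✓
  (0,2): δ = 24.84°  ✓
  (0,3): δ = 139.96°  ·
  (1,2): δ = 124.65°  ·
  (1,3): δ = 9.53°  ✓
  (2,3): δ = 64.88°  ·
antipodal pairs: 3

count = 3; pairs: (0,1), (0,2), (1,3)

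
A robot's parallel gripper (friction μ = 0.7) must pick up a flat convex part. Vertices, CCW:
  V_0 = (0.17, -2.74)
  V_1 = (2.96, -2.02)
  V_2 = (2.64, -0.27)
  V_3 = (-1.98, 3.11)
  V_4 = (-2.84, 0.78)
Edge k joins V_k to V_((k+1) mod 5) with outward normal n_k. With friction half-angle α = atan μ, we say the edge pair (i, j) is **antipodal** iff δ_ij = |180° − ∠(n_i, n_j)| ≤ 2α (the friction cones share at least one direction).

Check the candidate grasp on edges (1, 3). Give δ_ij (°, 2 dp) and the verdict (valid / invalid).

α = atan 0.7 = 34.99°;  2α = 69.98°
edge 1: e_1 = (-0.32, +1.75);  n_1 = (+0.9837, +0.1799)
edge 3: e_3 = (-0.86, -2.33);  n_3 = (-0.9381, +0.3463)
∠(n_1, n_3) = 149.38°
δ = |180° − 149.38°| = 30.62°
30.62° ≤ 2α = 69.98°  →  valid

δ = 30.62°, valid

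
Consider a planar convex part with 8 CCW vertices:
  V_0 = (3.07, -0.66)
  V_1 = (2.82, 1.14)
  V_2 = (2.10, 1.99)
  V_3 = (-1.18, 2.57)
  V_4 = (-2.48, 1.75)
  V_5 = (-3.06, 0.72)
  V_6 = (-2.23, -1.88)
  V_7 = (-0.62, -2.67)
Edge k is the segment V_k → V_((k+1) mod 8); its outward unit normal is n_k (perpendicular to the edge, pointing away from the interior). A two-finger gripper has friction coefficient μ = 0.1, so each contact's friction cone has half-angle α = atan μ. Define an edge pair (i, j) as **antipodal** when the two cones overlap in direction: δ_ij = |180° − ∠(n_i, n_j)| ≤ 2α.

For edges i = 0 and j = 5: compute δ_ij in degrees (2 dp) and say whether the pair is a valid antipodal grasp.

α = atan 0.1 = 5.71°;  2α = 11.42°
edge 0: e_0 = (-0.25, +1.80);  n_0 = (+0.9905, +0.1376)
edge 5: e_5 = (+0.83, -2.60);  n_5 = (-0.9526, -0.3041)
∠(n_0, n_5) = 170.20°
δ = |180° − 170.20°| = 9.80°
9.80° ≤ 2α = 11.42°  →  valid

δ = 9.80°, valid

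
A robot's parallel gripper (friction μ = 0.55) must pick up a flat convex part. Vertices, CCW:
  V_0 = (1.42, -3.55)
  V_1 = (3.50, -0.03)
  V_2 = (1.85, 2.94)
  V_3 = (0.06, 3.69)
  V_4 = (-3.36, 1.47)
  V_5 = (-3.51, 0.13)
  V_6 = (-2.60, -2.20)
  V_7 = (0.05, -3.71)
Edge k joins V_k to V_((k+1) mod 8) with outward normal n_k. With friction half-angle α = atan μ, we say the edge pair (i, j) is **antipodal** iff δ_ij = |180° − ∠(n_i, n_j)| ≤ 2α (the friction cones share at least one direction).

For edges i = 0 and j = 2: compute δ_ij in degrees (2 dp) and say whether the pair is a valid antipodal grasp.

δ = 82.15°, invalid

α = atan 0.55 = 28.81°;  2α = 57.62°
edge 0: e_0 = (+2.08, +3.52);  n_0 = (+0.8609, -0.5087)
edge 2: e_2 = (-1.79, +0.75);  n_2 = (+0.3864, +0.9223)
∠(n_0, n_2) = 97.85°
δ = |180° − 97.85°| = 82.15°
82.15° > 2α = 57.62°  →  invalid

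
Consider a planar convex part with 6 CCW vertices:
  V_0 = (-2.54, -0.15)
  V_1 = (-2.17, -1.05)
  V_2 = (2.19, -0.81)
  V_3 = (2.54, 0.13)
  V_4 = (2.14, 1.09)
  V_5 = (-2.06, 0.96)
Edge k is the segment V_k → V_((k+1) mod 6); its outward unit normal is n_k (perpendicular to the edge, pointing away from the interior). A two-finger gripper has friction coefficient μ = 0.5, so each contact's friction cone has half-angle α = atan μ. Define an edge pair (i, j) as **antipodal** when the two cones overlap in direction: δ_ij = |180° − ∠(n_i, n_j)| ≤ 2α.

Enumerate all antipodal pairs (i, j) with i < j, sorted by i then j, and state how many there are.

count = 5; pairs: (0,2), (0,3), (1,4), (2,5), (3,5)

α = atan 0.5 = 26.57°;  2α = 53.13°
n_0 = (-0.9249, -0.3802)
n_1 = (+0.0550, -0.9985)
n_2 = (+0.9371, -0.3489)
n_3 = (+0.9231, +0.3846)
n_4 = (-0.0309, +0.9995)
n_5 = (-0.9179, +0.3969)
  (0,1): δ = 109.20°  ·
  (0,2): δ = 42.77°  ✓
  (0,3): δ = 0.27°  ✓
  (0,4): δ = 69.42°  ·
  (0,5): δ = 134.27°  ·
  (1,2): δ = 113.57°  ·
  (1,3): δ = 70.53°  ·
  (1,4): δ = 1.38°  ✓
  (1,5): δ = 63.46°  ·
  (2,3): δ = 136.96°  ·
  (2,4): δ = 67.80°  ·
  (2,5): δ = 2.96°  ✓
  (3,4): δ = 110.85°  ·
  (3,5): δ = 46.01°  ✓
  (4,5): δ = 115.16°  ·
antipodal pairs: 5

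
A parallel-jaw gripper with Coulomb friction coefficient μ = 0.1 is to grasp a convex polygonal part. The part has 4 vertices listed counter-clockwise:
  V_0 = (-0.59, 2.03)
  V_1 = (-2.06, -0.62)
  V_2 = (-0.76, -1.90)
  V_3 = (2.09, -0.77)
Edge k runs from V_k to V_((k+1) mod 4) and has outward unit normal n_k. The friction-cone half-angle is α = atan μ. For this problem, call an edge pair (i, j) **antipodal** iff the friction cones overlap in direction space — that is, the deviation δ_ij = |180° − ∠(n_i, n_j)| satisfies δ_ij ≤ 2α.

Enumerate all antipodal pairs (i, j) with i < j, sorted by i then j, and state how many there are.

α = atan 0.1 = 5.71°;  2α = 11.42°
n_0 = (-0.8745, +0.4851)
n_1 = (-0.7016, -0.7126)
n_2 = (+0.3686, -0.9296)
n_3 = (+0.7224, +0.6915)
  (0,1): δ = 105.54°  ·
  (0,2): δ = 39.35°  ·
  (0,3): δ = 72.76°  ·
  (1,2): δ = 113.82°  ·
  (1,3): δ = 1.70°  ✓
  (2,3): δ = 67.88°  ·
antipodal pairs: 1

count = 1; pairs: (1,3)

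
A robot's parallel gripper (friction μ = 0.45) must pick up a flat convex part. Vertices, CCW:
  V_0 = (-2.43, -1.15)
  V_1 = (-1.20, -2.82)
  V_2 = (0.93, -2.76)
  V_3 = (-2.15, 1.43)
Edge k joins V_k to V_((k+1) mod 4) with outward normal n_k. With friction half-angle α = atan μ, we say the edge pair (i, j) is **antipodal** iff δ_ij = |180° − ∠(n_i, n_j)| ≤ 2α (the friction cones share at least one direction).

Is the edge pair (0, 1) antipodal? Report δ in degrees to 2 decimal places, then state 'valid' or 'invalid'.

α = atan 0.45 = 24.23°;  2α = 48.46°
edge 0: e_0 = (+1.23, -1.67);  n_0 = (-0.8052, -0.5930)
edge 1: e_1 = (+2.13, +0.06);  n_1 = (+0.0282, -0.9996)
∠(n_0, n_1) = 55.24°
δ = |180° − 55.24°| = 124.76°
124.76° > 2α = 48.46°  →  invalid

δ = 124.76°, invalid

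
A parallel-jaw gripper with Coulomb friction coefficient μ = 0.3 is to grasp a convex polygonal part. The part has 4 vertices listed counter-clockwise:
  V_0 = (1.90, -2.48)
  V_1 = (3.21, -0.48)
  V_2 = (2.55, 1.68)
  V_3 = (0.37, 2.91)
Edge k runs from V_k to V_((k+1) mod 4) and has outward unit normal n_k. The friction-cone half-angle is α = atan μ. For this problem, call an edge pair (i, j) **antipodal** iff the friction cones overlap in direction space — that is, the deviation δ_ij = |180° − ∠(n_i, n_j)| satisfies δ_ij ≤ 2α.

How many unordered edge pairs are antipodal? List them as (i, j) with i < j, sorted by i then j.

α = atan 0.3 = 16.70°;  2α = 33.40°
n_0 = (+0.8365, -0.5479)
n_1 = (+0.9564, +0.2922)
n_2 = (+0.4914, +0.8709)
n_3 = (-0.9620, -0.2731)
  (0,1): δ = 129.78°  ·
  (0,2): δ = 86.21°  ·
  (0,3): δ = 49.07°  ·
  (1,2): δ = 136.42°  ·
  (1,3): δ = 1.14°  ✓
  (2,3): δ = 44.72°  ·
antipodal pairs: 1

count = 1; pairs: (1,3)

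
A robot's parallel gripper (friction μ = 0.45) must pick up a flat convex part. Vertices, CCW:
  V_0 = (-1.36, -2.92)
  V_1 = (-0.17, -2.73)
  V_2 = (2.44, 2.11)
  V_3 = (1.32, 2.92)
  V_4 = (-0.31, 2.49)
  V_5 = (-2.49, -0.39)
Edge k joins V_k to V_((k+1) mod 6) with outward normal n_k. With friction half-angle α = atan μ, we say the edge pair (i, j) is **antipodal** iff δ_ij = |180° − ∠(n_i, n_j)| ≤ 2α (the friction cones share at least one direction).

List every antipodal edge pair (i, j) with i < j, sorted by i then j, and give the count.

α = atan 0.45 = 24.23°;  2α = 48.46°
n_0 = (+0.1577, -0.9875)
n_1 = (+0.8802, -0.4746)
n_2 = (+0.5860, +0.8103)
n_3 = (-0.2551, +0.9669)
n_4 = (-0.7973, +0.6035)
n_5 = (-0.9131, -0.4078)
  (0,1): δ = 127.41°  ·
  (0,2): δ = 44.95°  ✓
  (0,3): δ = 5.71°  ✓
  (0,4): δ = 43.80°  ✓
  (0,5): δ = 105.00°  ·
  (1,2): δ = 97.54°  ·
  (1,3): δ = 46.89°  ✓
  (1,4): δ = 8.79°  ✓
  (1,5): δ = 52.40°  ·
  (2,3): δ = 129.35°  ·
  (2,4): δ = 91.25°  ·
  (2,5): δ = 30.06°  ✓
  (3,4): δ = 141.90°  ·
  (3,5): δ = 80.71°  ·
  (4,5): δ = 118.81°  ·
antipodal pairs: 6

count = 6; pairs: (0,2), (0,3), (0,4), (1,3), (1,4), (2,5)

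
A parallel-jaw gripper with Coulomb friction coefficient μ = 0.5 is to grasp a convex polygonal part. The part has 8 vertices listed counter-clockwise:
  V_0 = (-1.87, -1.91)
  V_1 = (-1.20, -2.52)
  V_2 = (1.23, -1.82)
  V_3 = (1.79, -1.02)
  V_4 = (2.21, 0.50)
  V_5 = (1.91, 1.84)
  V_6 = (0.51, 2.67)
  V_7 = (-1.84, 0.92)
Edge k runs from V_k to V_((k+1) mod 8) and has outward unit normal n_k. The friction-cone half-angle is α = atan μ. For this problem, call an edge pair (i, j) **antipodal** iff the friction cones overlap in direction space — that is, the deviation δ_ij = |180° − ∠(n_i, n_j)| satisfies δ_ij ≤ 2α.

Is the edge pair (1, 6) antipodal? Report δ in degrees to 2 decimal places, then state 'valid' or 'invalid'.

α = atan 0.5 = 26.57°;  2α = 53.13°
edge 1: e_1 = (+2.43, +0.70);  n_1 = (+0.2768, -0.9609)
edge 6: e_6 = (-2.35, -1.75);  n_6 = (-0.5973, +0.8020)
∠(n_1, n_6) = 159.40°
δ = |180° − 159.40°| = 20.60°
20.60° ≤ 2α = 53.13°  →  valid

δ = 20.60°, valid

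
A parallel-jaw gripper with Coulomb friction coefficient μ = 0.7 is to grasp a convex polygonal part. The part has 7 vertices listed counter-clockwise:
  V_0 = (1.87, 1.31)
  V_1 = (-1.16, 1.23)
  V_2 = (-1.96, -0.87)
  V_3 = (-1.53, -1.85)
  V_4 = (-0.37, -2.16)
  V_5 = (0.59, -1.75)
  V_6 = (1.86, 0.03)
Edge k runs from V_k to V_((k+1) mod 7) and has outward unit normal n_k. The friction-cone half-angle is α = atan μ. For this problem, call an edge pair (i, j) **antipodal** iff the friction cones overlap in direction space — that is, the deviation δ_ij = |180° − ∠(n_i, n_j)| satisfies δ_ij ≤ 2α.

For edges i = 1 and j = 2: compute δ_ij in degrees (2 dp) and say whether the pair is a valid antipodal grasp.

δ = 135.45°, invalid

α = atan 0.7 = 34.99°;  2α = 69.98°
edge 1: e_1 = (-0.80, -2.10);  n_1 = (-0.9345, +0.3560)
edge 2: e_2 = (+0.43, -0.98);  n_2 = (-0.9157, -0.4018)
∠(n_1, n_2) = 44.55°
δ = |180° − 44.55°| = 135.45°
135.45° > 2α = 69.98°  →  invalid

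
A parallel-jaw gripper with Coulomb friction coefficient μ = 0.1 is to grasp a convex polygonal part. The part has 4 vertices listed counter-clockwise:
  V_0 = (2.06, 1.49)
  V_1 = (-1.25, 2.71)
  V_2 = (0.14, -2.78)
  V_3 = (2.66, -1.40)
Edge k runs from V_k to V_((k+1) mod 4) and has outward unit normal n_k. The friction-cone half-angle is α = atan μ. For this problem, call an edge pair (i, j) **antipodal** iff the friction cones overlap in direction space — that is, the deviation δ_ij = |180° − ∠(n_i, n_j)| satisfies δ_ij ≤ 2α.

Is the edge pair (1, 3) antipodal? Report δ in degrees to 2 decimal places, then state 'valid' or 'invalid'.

α = atan 0.1 = 5.71°;  2α = 11.42°
edge 1: e_1 = (+1.39, -5.49);  n_1 = (-0.9694, -0.2454)
edge 3: e_3 = (-0.60, +2.89);  n_3 = (+0.9791, +0.2033)
∠(n_1, n_3) = 177.52°
δ = |180° − 177.52°| = 2.48°
2.48° ≤ 2α = 11.42°  →  valid

δ = 2.48°, valid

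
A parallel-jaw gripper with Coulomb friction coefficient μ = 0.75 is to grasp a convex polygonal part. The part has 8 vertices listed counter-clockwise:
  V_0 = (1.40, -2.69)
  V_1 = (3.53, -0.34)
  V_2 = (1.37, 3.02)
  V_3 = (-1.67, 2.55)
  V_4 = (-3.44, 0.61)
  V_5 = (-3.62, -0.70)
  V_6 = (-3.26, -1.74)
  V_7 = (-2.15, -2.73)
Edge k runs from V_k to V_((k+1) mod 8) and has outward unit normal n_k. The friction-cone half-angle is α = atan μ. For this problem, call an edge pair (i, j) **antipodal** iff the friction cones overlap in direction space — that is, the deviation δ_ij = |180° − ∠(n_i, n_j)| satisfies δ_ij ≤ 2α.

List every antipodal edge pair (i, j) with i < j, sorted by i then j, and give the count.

α = atan 0.75 = 36.87°;  2α = 73.74°
n_0 = (+0.7409, -0.6716)
n_1 = (+0.8412, +0.5408)
n_2 = (-0.1528, +0.9883)
n_3 = (-0.7387, +0.6740)
n_4 = (-0.9907, +0.1361)
n_5 = (-0.9450, -0.3271)
n_6 = (-0.6656, -0.7463)
n_7 = (+0.0113, -0.9999)
  (0,1): δ = 105.08°  ·
  (0,2): δ = 39.02°  ✓
  (0,3): δ = 0.19°  ✓
  (0,4): δ = 34.36°  ✓
  (0,5): δ = 61.28°  ✓
  (0,6): δ = 90.46°  ·
  (0,7): δ = 132.83°  ·
  (1,2): δ = 113.95°  ·
  (1,3): δ = 75.11°  ·
  (1,4): δ = 40.56°  ✓
  (1,5): δ = 13.64°  ✓
  (1,6): δ = 15.54°  ✓
  (1,7): δ = 57.91°  ✓
  (2,3): δ = 141.17°  ·
  (2,4): δ = 106.61°  ·
  (2,5): δ = 79.70°  ·
  (2,6): δ = 50.52°  ✓
  (2,7): δ = 8.14°  ✓
  (3,4): δ = 145.45°  ·
  (3,5): δ = 118.53°  ·
  (3,6): δ = 89.35°  ·
  (3,7): δ = 46.98°  ✓
  (4,5): δ = 153.08°  ·
  (4,6): δ = 123.91°  ·
  (4,7): δ = 81.53°  ·
  (5,6): δ = 150.82°  ·
  (5,7): δ = 108.45°  ·
  (6,7): δ = 137.62°  ·
antipodal pairs: 11

count = 11; pairs: (0,2), (0,3), (0,4), (0,5), (1,4), (1,5), (1,6), (1,7), (2,6), (2,7), (3,7)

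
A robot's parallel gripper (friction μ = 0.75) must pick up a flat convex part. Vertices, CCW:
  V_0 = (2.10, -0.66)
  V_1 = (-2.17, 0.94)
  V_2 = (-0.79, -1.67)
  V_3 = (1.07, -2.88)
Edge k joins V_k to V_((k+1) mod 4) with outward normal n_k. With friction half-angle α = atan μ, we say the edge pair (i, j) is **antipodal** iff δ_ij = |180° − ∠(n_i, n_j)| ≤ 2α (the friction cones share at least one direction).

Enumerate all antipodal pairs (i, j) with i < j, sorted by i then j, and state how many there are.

α = atan 0.75 = 36.87°;  2α = 73.74°
n_0 = (+0.3509, +0.9364)
n_1 = (-0.8840, -0.4674)
n_2 = (-0.5453, -0.8382)
n_3 = (+0.9071, -0.4209)
  (0,1): δ = 41.59°  ✓
  (0,2): δ = 12.50°  ✓
  (0,3): δ = 85.65°  ·
  (1,2): δ = 150.91°  ·
  (1,3): δ = 52.76°  ✓
  (2,3): δ = 81.84°  ·
antipodal pairs: 3

count = 3; pairs: (0,1), (0,2), (1,3)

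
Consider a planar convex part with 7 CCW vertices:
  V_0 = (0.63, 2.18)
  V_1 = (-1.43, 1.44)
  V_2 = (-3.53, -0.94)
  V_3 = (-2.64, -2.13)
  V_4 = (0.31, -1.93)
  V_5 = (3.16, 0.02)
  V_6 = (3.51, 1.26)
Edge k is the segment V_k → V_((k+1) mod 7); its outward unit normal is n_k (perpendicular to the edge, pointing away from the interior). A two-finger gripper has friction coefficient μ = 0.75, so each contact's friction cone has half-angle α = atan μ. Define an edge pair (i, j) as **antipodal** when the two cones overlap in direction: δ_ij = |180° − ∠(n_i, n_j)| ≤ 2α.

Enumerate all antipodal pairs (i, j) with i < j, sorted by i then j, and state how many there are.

count = 11; pairs: (0,2), (0,3), (0,4), (0,5), (1,3), (1,4), (1,5), (2,5), (2,6), (3,6), (4,6)

α = atan 0.75 = 36.87°;  2α = 73.74°
n_0 = (-0.3381, +0.9411)
n_1 = (-0.7498, +0.6616)
n_2 = (-0.8008, -0.5989)
n_3 = (+0.0676, -0.9977)
n_4 = (+0.5647, -0.8253)
n_5 = (+0.9624, -0.2716)
n_6 = (+0.3043, +0.9526)
  (0,1): δ = 151.18°  ·
  (0,2): δ = 72.97°  ✓
  (0,3): δ = 15.88°  ✓
  (0,4): δ = 14.62°  ✓
  (0,5): δ = 54.48°  ✓
  (0,6): δ = 142.52°  ·
  (1,2): δ = 101.78°  ·
  (1,3): δ = 44.70°  ✓
  (1,4): δ = 14.20°  ✓
  (1,5): δ = 25.66°  ✓
  (1,6): δ = 113.71°  ·
  (2,3): δ = 122.91°  ·
  (2,4): δ = 92.41°  ·
  (2,5): δ = 52.55°  ✓
  (2,6): δ = 35.49°  ✓
  (3,4): δ = 149.50°  ·
  (3,5): δ = 109.64°  ·
  (3,6): δ = 21.59°  ✓
  (4,5): δ = 140.14°  ·
  (4,6): δ = 52.10°  ✓
  (5,6): δ = 91.95°  ·
antipodal pairs: 11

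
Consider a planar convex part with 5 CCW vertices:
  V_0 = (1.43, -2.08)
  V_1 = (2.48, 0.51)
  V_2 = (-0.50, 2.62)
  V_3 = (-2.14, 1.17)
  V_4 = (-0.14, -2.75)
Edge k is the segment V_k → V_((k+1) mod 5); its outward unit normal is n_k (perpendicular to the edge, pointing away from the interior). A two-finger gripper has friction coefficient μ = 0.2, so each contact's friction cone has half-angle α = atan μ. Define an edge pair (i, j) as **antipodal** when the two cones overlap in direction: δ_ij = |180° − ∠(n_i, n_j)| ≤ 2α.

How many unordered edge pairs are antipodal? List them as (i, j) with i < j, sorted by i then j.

count = 1; pairs: (2,4)

α = atan 0.2 = 11.31°;  2α = 22.62°
n_0 = (+0.9267, -0.3757)
n_1 = (+0.5779, +0.8161)
n_2 = (-0.6624, +0.7492)
n_3 = (-0.8908, -0.4545)
n_4 = (+0.3925, -0.9197)
  (0,1): δ = 103.23°  ·
  (0,2): δ = 26.45°  ·
  (0,3): δ = 49.10°  ·
  (0,4): δ = 135.18°  ·
  (1,2): δ = 103.22°  ·
  (1,3): δ = 27.67°  ·
  (1,4): δ = 58.41°  ·
  (2,3): δ = 104.45°  ·
  (2,4): δ = 18.37°  ✓
  (3,4): δ = 93.92°  ·
antipodal pairs: 1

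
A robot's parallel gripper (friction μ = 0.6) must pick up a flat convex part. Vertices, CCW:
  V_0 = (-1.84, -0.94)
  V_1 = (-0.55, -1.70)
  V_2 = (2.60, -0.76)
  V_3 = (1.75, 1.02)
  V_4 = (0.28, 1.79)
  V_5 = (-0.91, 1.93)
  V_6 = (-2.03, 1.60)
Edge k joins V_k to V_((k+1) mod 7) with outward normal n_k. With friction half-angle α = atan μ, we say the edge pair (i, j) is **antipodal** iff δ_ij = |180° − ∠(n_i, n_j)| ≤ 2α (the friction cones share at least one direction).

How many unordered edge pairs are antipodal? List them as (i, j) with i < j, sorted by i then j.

count = 9; pairs: (0,2), (0,3), (0,4), (0,5), (1,3), (1,4), (1,5), (2,6), (3,6)

α = atan 0.6 = 30.96°;  2α = 61.93°
n_0 = (-0.5076, -0.8616)
n_1 = (+0.2860, -0.9582)
n_2 = (+0.9024, +0.4309)
n_3 = (+0.4640, +0.8858)
n_4 = (+0.1168, +0.9932)
n_5 = (-0.2826, +0.9592)
n_6 = (-0.9972, -0.0746)
  (0,1): δ = 132.88°  ·
  (0,2): δ = 33.97°  ✓
  (0,3): δ = 2.86°  ✓
  (0,4): δ = 23.79°  ✓
  (0,5): δ = 46.92°  ✓
  (0,6): δ = 124.78°  ·
  (1,2): δ = 81.09°  ·
  (1,3): δ = 44.26°  ✓
  (1,4): δ = 23.33°  ✓
  (1,5): δ = 0.20°  ✓
  (1,6): δ = 77.66°  ·
  (2,3): δ = 143.17°  ·
  (2,4): δ = 122.24°  ·
  (2,5): δ = 99.11°  ·
  (2,6): δ = 21.25°  ✓
  (3,4): δ = 159.06°  ·
  (3,5): δ = 135.94°  ·
  (3,6): δ = 58.08°  ✓
  (4,5): δ = 156.87°  ·
  (4,6): δ = 79.01°  ·
  (5,6): δ = 102.14°  ·
antipodal pairs: 9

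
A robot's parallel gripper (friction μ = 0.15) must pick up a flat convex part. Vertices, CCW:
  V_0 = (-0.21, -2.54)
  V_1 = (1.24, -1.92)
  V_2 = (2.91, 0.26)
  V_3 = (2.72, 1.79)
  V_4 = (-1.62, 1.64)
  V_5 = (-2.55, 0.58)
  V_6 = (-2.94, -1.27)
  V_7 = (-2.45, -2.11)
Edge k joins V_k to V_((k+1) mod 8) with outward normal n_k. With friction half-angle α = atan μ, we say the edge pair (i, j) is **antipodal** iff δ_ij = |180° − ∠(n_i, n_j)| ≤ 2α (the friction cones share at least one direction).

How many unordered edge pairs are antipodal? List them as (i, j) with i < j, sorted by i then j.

count = 2; pairs: (1,4), (3,7)

α = atan 0.15 = 8.53°;  2α = 17.06°
n_0 = (+0.3932, -0.9195)
n_1 = (+0.7938, -0.6081)
n_2 = (+0.9924, +0.1232)
n_3 = (-0.0345, +0.9994)
n_4 = (-0.7517, +0.6595)
n_5 = (-0.9785, +0.2063)
n_6 = (-0.8638, -0.5039)
n_7 = (-0.1885, -0.9821)
  (0,1): δ = 150.60°  ·
  (0,2): δ = 106.07°  ·
  (0,3): δ = 21.17°  ·
  (0,4): δ = 25.59°  ·
  (0,5): δ = 54.94°  ·
  (0,6): δ = 97.11°  ·
  (0,7): δ = 145.98°  ·
  (1,2): δ = 135.47°  ·
  (1,3): δ = 50.57°  ·
  (1,4): δ = 3.81°  ✓
  (1,5): δ = 25.55°  ·
  (1,6): δ = 67.71°  ·
  (1,7): δ = 116.59°  ·
  (2,3): δ = 95.10°  ·
  (2,4): δ = 48.34°  ·
  (2,5): δ = 18.98°  ·
  (2,6): δ = 23.18°  ·
  (2,7): δ = 72.05°  ·
  (3,4): δ = 133.24°  ·
  (3,5): δ = 103.88°  ·
  (3,6): δ = 61.72°  ·
  (3,7): δ = 12.85°  ✓
  (4,5): δ = 150.64°  ·
  (4,6): δ = 108.48°  ·
  (4,7): δ = 59.60°  ·
  (5,6): δ = 137.84°  ·
  (5,7): δ = 88.96°  ·
  (6,7): δ = 131.12°  ·
antipodal pairs: 2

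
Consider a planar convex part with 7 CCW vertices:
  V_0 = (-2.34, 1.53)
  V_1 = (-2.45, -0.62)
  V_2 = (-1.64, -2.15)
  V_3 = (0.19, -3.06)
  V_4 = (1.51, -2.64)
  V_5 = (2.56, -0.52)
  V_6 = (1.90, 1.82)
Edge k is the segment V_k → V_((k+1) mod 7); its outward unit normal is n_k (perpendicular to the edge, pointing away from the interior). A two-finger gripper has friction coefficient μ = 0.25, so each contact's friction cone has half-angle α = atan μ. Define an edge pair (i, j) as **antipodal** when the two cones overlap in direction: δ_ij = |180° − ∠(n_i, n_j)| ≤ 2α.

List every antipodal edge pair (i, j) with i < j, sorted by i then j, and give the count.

count = 4; pairs: (0,4), (0,5), (1,5), (3,6)

α = atan 0.25 = 14.04°;  2α = 28.07°
n_0 = (-0.9987, +0.0511)
n_1 = (-0.8838, -0.4679)
n_2 = (-0.4453, -0.8954)
n_3 = (+0.3032, -0.9529)
n_4 = (+0.8961, -0.4438)
n_5 = (+0.9624, +0.2715)
n_6 = (-0.0682, +0.9977)
  (0,1): δ = 149.17°  ·
  (0,2): δ = 113.51°  ·
  (0,3): δ = 69.42°  ·
  (0,4): δ = 23.42°  ✓
  (0,5): δ = 18.68°  ✓
  (0,6): δ = 96.84°  ·
  (1,2): δ = 144.34°  ·
  (1,3): δ = 100.25°  ·
  (1,4): δ = 54.25°  ·
  (1,5): δ = 12.15°  ✓
  (1,6): δ = 66.02°  ·
  (2,3): δ = 135.91°  ·
  (2,4): δ = 89.91°  ·
  (2,5): δ = 47.81°  ·
  (2,6): δ = 30.35°  ·
  (3,4): δ = 134.00°  ·
  (3,5): δ = 91.90°  ·
  (3,6): δ = 13.74°  ✓
  (4,5): δ = 137.90°  ·
  (4,6): δ = 59.74°  ·
  (5,6): δ = 101.84°  ·
antipodal pairs: 4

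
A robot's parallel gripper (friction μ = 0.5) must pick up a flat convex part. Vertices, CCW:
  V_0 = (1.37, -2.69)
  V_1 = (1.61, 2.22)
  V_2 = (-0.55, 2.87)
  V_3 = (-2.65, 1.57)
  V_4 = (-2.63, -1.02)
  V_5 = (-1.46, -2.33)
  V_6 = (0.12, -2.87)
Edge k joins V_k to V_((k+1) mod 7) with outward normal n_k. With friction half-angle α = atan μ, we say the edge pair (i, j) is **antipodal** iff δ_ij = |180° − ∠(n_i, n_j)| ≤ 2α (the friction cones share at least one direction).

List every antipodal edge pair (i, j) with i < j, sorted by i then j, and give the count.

α = atan 0.5 = 26.57°;  2α = 53.13°
n_0 = (+0.9988, -0.0488)
n_1 = (+0.2882, +0.9576)
n_2 = (-0.5264, +0.8503)
n_3 = (-1.0000, -0.0077)
n_4 = (-0.7458, -0.6661)
n_5 = (-0.3234, -0.9463)
n_6 = (+0.1425, -0.9898)
  (0,1): δ = 103.95°  ·
  (0,2): δ = 55.44°  ·
  (0,3): δ = 3.24°  ✓
  (0,4): δ = 44.57°  ✓
  (0,5): δ = 73.93°  ·
  (0,6): δ = 100.99°  ·
  (1,2): δ = 131.49°  ·
  (1,3): δ = 72.81°  ·
  (1,4): δ = 31.48°  ✓
  (1,5): δ = 2.12°  ✓
  (1,6): δ = 24.94°  ✓
  (2,3): δ = 121.32°  ·
  (2,4): δ = 79.99°  ·
  (2,5): δ = 50.63°  ✓
  (2,6): δ = 23.57°  ✓
  (3,4): δ = 138.67°  ·
  (3,5): δ = 109.31°  ·
  (3,6): δ = 82.25°  ·
  (4,5): δ = 150.64°  ·
  (4,6): δ = 123.57°  ·
  (5,6): δ = 152.94°  ·
antipodal pairs: 7

count = 7; pairs: (0,3), (0,4), (1,4), (1,5), (1,6), (2,5), (2,6)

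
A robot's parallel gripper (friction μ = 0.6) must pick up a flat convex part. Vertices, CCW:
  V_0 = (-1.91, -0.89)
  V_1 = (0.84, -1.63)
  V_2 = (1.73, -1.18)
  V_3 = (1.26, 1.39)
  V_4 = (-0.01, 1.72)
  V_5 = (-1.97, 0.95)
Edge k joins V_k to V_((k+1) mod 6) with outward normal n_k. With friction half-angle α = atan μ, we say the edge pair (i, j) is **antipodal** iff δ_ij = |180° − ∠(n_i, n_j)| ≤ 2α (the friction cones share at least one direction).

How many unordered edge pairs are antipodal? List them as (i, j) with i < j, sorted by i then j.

α = atan 0.6 = 30.96°;  2α = 61.93°
n_0 = (-0.2598, -0.9656)
n_1 = (+0.4512, -0.8924)
n_2 = (+0.9837, +0.1799)
n_3 = (+0.2515, +0.9679)
n_4 = (-0.3657, +0.9308)
n_5 = (-0.9995, -0.0326)
  (0,1): δ = 138.12°  ·
  (0,2): δ = 64.58°  ·
  (0,3): δ = 0.50°  ✓
  (0,4): δ = 36.51°  ✓
  (0,5): δ = 106.93°  ·
  (1,2): δ = 106.46°  ·
  (1,3): δ = 41.39°  ✓
  (1,4): δ = 5.37°  ✓
  (1,5): δ = 65.05°  ·
  (2,3): δ = 114.93°  ·
  (2,4): δ = 78.92°  ·
  (2,5): δ = 8.50°  ✓
  (3,4): δ = 143.99°  ·
  (3,5): δ = 73.57°  ·
  (4,5): δ = 109.58°  ·
antipodal pairs: 5

count = 5; pairs: (0,3), (0,4), (1,3), (1,4), (2,5)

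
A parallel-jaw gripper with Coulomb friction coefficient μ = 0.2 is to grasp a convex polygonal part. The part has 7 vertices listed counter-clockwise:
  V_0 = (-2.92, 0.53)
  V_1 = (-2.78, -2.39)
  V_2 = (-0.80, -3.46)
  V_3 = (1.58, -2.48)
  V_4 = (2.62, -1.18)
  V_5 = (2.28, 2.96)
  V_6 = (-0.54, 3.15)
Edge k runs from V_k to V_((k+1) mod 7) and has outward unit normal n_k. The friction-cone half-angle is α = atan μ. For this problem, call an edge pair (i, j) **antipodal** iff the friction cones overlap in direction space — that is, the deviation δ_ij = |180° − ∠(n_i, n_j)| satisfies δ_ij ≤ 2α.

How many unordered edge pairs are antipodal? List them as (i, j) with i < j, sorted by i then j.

α = atan 0.2 = 11.31°;  2α = 22.62°
n_0 = (-0.9989, -0.0479)
n_1 = (-0.4754, -0.8798)
n_2 = (+0.3807, -0.9247)
n_3 = (+0.7809, -0.6247)
n_4 = (+0.9966, +0.0819)
n_5 = (+0.0672, +0.9977)
n_6 = (-0.7402, +0.6724)
  (0,1): δ = 121.13°  ·
  (0,2): δ = 70.36°  ·
  (0,3): δ = 41.40°  ·
  (0,4): δ = 1.95°  ✓
  (0,5): δ = 83.40°  ·
  (0,6): δ = 135.00°  ·
  (1,2): δ = 129.23°  ·
  (1,3): δ = 100.27°  ·
  (1,4): δ = 56.92°  ·
  (1,5): δ = 24.53°  ·
  (1,6): δ = 76.14°  ·
  (2,3): δ = 151.04°  ·
  (2,4): δ = 107.69°  ·
  (2,5): δ = 26.23°  ·
  (2,6): δ = 25.37°  ·
  (3,4): δ = 136.65°  ·
  (3,5): δ = 55.19°  ·
  (3,6): δ = 3.59°  ✓
  (4,5): δ = 98.55°  ·
  (4,6): δ = 46.95°  ·
  (5,6): δ = 128.40°  ·
antipodal pairs: 2

count = 2; pairs: (0,4), (3,6)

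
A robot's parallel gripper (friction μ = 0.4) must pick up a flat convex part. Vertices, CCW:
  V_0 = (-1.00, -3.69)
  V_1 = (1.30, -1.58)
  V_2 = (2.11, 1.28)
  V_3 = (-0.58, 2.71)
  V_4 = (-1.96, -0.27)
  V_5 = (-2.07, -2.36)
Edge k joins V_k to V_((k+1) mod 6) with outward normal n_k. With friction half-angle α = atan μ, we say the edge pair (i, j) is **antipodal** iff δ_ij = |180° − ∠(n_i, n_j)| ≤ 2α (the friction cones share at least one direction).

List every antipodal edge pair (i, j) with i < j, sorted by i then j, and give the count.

count = 4; pairs: (0,3), (1,3), (1,4), (2,5)

α = atan 0.4 = 21.80°;  2α = 43.60°
n_0 = (+0.6760, -0.7369)
n_1 = (+0.9622, -0.2725)
n_2 = (+0.4694, +0.8830)
n_3 = (-0.9074, +0.4202)
n_4 = (-0.9986, +0.0526)
n_5 = (-0.7792, -0.6268)
  (0,1): δ = 148.35°  ·
  (0,2): δ = 70.53°  ·
  (0,3): δ = 22.62°  ✓
  (0,4): δ = 44.45°  ·
  (0,5): δ = 86.28°  ·
  (1,2): δ = 102.18°  ·
  (1,3): δ = 9.04°  ✓
  (1,4): δ = 12.80°  ✓
  (1,5): δ = 54.63°  ·
  (2,3): δ = 86.85°  ·
  (2,4): δ = 65.02°  ·
  (2,5): δ = 23.19°  ✓
  (3,4): δ = 158.16°  ·
  (3,5): δ = 116.33°  ·
  (4,5): δ = 138.17°  ·
antipodal pairs: 4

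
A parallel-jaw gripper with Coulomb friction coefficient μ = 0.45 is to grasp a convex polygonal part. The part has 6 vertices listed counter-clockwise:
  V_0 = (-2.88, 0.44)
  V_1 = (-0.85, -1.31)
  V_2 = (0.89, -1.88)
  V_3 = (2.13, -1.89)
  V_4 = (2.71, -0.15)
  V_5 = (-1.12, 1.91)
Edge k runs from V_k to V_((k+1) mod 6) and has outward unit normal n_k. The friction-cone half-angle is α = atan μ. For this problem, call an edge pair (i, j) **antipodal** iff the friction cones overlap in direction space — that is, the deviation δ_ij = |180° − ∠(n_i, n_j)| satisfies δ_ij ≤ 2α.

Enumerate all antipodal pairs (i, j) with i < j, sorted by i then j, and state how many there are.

count = 5; pairs: (0,4), (1,4), (2,4), (2,5), (3,5)

α = atan 0.45 = 24.23°;  2α = 48.46°
n_0 = (-0.6529, -0.7574)
n_1 = (-0.3113, -0.9503)
n_2 = (-0.0081, -1.0000)
n_3 = (+0.9487, -0.3162)
n_4 = (+0.4737, +0.8807)
n_5 = (-0.6410, +0.7675)
  (0,1): δ = 157.37°  ·
  (0,2): δ = 139.70°  ·
  (0,3): δ = 67.67°  ·
  (0,4): δ = 12.49°  ✓
  (0,5): δ = 80.63°  ·
  (1,2): δ = 162.32°  ·
  (1,3): δ = 90.30°  ·
  (1,4): δ = 10.14°  ✓
  (1,5): δ = 58.01°  ·
  (2,3): δ = 107.97°  ·
  (2,4): δ = 27.81°  ✓
  (2,5): δ = 40.33°  ✓
  (3,4): δ = 99.84°  ·
  (3,5): δ = 31.70°  ✓
  (4,5): δ = 111.86°  ·
antipodal pairs: 5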